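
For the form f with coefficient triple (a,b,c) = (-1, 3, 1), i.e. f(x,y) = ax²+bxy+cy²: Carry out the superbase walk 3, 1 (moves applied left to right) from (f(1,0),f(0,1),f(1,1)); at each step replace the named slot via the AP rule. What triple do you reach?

start (-1,1,3) = (f(1,0),f(0,1),f(1,1))
replace slot 3: 2·((-1)+1) − 3 = -3 → (-1,1,-3)
replace slot 1: 2·(1+(-3)) − (-1) = -3 → (-3,1,-3)

-3,1,-3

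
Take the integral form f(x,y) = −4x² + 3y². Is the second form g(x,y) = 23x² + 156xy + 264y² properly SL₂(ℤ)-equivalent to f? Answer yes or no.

D₁ = 48, D₂ = 48
river cycle of f (length 2): (3, 6, -1), (-1, 6, 3)
river cycle of g (length 2): (3, 6, -1), (-1, 6, 3)
cycles coincide ⇒ equivalent

yes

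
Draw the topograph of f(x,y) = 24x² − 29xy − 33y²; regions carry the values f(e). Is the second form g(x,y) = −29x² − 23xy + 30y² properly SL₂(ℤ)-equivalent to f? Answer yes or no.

D₁ = 4009, D₂ = 4009
river cycle of f (length 8): (-33, 29, 24), (24, 19, -38), (-38, 57, 5), (5, 63, -2), (-2, 61, 36), (36, 11, -27), (-27, 43, 20), (20, 37, -33)
river cycle of g (length 10): (30, 23, -29), (-29, 35, 24), (24, 61, -3), (-3, 59, 44), (44, 29, -18), (-18, 43, 30), (30, 17, -31), (-31, 45, 16), (16, 51, -22), (-22, 37, 30)
cycles differ ⇒ inequivalent

no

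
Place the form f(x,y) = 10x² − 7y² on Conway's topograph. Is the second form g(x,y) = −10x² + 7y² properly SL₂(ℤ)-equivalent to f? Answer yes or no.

D₁ = 280, D₂ = 280
river cycle of f (length 4): (-7, 14, 3), (3, 16, -2), (-2, 16, 3), (3, 14, -7)
river cycle of g (length 4): (7, 14, -3), (-3, 16, 2), (2, 16, -3), (-3, 14, 7)
cycles differ ⇒ inequivalent

no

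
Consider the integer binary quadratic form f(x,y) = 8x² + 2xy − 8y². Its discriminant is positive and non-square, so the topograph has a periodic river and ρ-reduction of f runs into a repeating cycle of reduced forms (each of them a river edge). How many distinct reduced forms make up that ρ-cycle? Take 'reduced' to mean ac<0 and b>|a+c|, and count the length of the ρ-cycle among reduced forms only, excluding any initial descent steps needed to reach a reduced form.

D = 260, ⌊√D⌋ = 16
river: ρ → (-8,14,2)
river: ρ → (2,14,-8)
river: ρ → (-8,2,8)
river: ρ → (8,14,-2)
river: ρ → (-2,14,8)
river: ρ → (8,2,-8)
ρ-cycle length = 6 (tail of 0 descent steps not counted)

6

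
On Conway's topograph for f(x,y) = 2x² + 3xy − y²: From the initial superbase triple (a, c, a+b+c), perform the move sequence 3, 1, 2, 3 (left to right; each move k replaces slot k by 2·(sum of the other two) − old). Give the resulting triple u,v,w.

start (2,-1,4) = (f(1,0),f(0,1),f(1,1))
replace slot 3: 2·(2+(-1)) − 4 = -2 → (2,-1,-2)
replace slot 1: 2·((-1)+(-2)) − 2 = -8 → (-8,-1,-2)
replace slot 2: 2·((-8)+(-2)) − (-1) = -19 → (-8,-19,-2)
replace slot 3: 2·((-8)+(-19)) − (-2) = -52 → (-8,-19,-52)

-8,-19,-52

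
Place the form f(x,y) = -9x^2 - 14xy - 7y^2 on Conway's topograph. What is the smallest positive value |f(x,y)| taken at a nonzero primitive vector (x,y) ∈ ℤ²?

translate: b→-4 (≡14 mod 18), so (9,14,7)→(9,-4,2)
flip: (9,-4,2)→(2,4,9)
translate: b→0 (≡4 mod 4), so (2,4,9)→(2,0,7)
reduced (well bottom): (2,0,7) with a≤c, −a<b≤a
well minimum |f| = |-2| = 2 (negative-definite)

2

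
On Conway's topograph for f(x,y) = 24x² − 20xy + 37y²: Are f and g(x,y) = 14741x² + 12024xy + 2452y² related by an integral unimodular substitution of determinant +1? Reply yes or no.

D₁ = -3152, D₂ = -3152
f: reduced (well bottom): (24,-20,37) with a≤c, −a<b≤a
g: flip: (14741,12024,2452)→(2452,-12024,14741)
g: translate: b→-2216 (≡-12024 mod 4904), so (2452,-12024,14741)→(2452,-2216,501)
g: flip: (2452,-2216,501)→(501,2216,2452)
g: translate: b→212 (≡2216 mod 1002), so (501,2216,2452)→(501,212,24)
g: flip: (501,212,24)→(24,-212,501)
g: translate: b→-20 (≡-212 mod 48), so (24,-212,501)→(24,-20,37)
g: reduced (well bottom): (24,-20,37) with a≤c, −a<b≤a
reduced forms (24, -20, 37) vs (24, -20, 37) ⇒ equivalent

yes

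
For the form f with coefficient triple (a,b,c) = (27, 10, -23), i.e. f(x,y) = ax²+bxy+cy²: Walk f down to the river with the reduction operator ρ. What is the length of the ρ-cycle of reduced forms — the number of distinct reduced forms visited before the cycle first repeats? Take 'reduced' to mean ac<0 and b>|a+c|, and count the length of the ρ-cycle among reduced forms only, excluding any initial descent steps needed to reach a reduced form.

D = 2584, ⌊√D⌋ = 50
river: ρ → (-23,36,14)
river: ρ → (14,48,-5)
river: ρ → (-5,42,41)
river: ρ → (41,40,-6)
river: ρ → (-6,44,27)
river: ρ → (27,10,-23)
ρ-cycle length = 6 (tail of 0 descent steps not counted)

6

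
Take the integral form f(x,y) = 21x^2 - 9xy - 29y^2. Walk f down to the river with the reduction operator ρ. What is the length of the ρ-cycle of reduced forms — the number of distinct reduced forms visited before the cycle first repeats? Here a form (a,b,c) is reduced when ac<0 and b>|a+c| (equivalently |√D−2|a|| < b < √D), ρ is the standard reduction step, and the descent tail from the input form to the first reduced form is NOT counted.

D = 2517, ⌊√D⌋ = 50
descent: ρ → (-29,9,21)  [lands on river]
river: ρ → (21,33,-17)
river: ρ → (-17,35,19)
river: ρ → (19,41,-11)
river: ρ → (-11,47,7)
river: ρ → (7,37,-41)
river: ρ → (-41,45,3)
river: ρ → (3,45,-41)
river: ρ → (-41,37,7)
river: ρ → (7,47,-11)
river: ρ → (-11,41,19)
river: ρ → (19,35,-17)
river: ρ → (-17,33,21)
river: ρ → (21,9,-29)
river: ρ → (-29,49,1)
river: ρ → (1,49,-29)
ρ-cycle length = 16 (tail of 1 descent step not counted)

16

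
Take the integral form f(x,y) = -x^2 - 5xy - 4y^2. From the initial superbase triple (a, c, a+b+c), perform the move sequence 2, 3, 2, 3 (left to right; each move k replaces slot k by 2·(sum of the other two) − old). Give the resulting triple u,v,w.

start (-1,-4,-10) = (f(1,0),f(0,1),f(1,1))
replace slot 2: 2·((-1)+(-10)) − (-4) = -18 → (-1,-18,-10)
replace slot 3: 2·((-1)+(-18)) − (-10) = -28 → (-1,-18,-28)
replace slot 2: 2·((-1)+(-28)) − (-18) = -40 → (-1,-40,-28)
replace slot 3: 2·((-1)+(-40)) − (-28) = -54 → (-1,-40,-54)

-1,-40,-54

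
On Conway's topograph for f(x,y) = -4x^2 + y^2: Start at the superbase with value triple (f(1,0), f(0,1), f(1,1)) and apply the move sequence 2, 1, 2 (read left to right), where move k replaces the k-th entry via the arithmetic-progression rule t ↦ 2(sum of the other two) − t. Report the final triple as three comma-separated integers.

start (-4,1,-3) = (f(1,0),f(0,1),f(1,1))
replace slot 2: 2·((-4)+(-3)) − 1 = -15 → (-4,-15,-3)
replace slot 1: 2·((-15)+(-3)) − (-4) = -32 → (-32,-15,-3)
replace slot 2: 2·((-32)+(-3)) − (-15) = -55 → (-32,-55,-3)

-32,-55,-3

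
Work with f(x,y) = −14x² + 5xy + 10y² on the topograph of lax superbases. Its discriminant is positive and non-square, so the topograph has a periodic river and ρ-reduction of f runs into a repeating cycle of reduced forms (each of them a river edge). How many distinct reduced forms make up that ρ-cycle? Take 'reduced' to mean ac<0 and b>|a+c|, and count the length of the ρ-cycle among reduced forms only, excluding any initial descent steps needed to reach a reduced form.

D = 585, ⌊√D⌋ = 24
river: ρ → (10,15,-9)
river: ρ → (-9,21,4)
river: ρ → (4,19,-14)
river: ρ → (-14,9,9)
river: ρ → (9,9,-14)
river: ρ → (-14,19,4)
river: ρ → (4,21,-9)
river: ρ → (-9,15,10)
river: ρ → (10,5,-14)
river: ρ → (-14,23,1)
river: ρ → (1,23,-14)
river: ρ → (-14,5,10)
ρ-cycle length = 12 (tail of 0 descent steps not counted)

12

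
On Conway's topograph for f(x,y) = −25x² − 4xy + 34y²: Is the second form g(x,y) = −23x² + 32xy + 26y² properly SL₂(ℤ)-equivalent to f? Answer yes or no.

D₁ = 3416, D₂ = 3416
river cycle of f (length 8): (-25, 46, 13), (13, 58, -1), (-1, 58, 13), (13, 46, -25), (-25, 54, 5), (5, 56, -14), (-14, 56, 5), (5, 54, -25)
river cycle of g (length 16): (26, 20, -29), (-29, 38, 17), (17, 30, -37), (-37, 44, 10), (10, 56, -7), (-7, 56, 10), (10, 44, -37), (-37, 30, 17), (17, 38, -29), (-29, 20, 26), … (6 more)
cycles differ ⇒ inequivalent

no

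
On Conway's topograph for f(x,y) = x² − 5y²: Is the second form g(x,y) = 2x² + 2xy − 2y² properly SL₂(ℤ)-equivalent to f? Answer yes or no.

D₁ = 20, D₂ = 20
river cycle of f (length 2): (1, 4, -1), (-1, 4, 1)
river cycle of g (length 2): (-2, 2, 2), (2, 2, -2)
cycles differ ⇒ inequivalent

no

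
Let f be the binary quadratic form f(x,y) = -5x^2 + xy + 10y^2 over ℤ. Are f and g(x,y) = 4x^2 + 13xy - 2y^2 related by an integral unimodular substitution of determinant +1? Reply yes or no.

D₁ = 201, D₂ = 201
river cycle of f (length 14): (-5, 11, 4), (4, 13, -2), (-2, 11, 10), (10, 9, -3), (-3, 9, 10), (10, 11, -2), (-2, 13, 4), (4, 11, -5), (-5, 9, 6), (6, 3, -8), … (4 more)
river cycle of g (length 14): (-2, 11, 10), (10, 9, -3), (-3, 9, 10), (10, 11, -2), (-2, 13, 4), (4, 11, -5), (-5, 9, 6), (6, 3, -8), (-8, 13, 1), (1, 13, -8), … (4 more)
cycles coincide ⇒ equivalent

yes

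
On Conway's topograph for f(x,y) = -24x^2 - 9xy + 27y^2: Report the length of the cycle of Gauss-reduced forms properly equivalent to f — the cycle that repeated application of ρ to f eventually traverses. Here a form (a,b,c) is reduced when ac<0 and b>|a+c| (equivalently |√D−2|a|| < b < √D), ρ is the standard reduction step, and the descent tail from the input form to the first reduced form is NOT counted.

D = 2673, ⌊√D⌋ = 51
descent: ρ → (27,9,-24)  [lands on river]
river: ρ → (-24,39,12)
river: ρ → (12,33,-33)
river: ρ → (-33,33,12)
river: ρ → (12,39,-24)
river: ρ → (-24,9,27)
river: ρ → (27,45,-6)
river: ρ → (-6,51,3)
river: ρ → (3,51,-6)
river: ρ → (-6,45,27)
ρ-cycle length = 10 (tail of 1 descent step not counted)

10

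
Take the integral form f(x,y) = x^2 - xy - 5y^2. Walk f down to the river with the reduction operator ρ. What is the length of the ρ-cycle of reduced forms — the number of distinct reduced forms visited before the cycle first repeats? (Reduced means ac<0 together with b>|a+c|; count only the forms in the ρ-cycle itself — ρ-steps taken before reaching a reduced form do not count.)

D = 21, ⌊√D⌋ = 4
descent: ρ → (-5,1,1)
descent: ρ → (1,3,-3)  [lands on river]
river: ρ → (-3,3,1)
ρ-cycle length = 2 (tail of 2 descent steps not counted)

2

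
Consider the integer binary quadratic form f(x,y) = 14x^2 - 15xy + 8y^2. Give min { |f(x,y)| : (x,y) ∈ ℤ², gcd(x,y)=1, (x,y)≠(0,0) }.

translate: b→13 (≡-15 mod 28), so (14,-15,8)→(14,13,7)
flip: (14,13,7)→(7,-13,14)
translate: b→1 (≡-13 mod 14), so (7,-13,14)→(7,1,8)
reduced (well bottom): (7,1,8) with a≤c, −a<b≤a
well minimum = a = 7

7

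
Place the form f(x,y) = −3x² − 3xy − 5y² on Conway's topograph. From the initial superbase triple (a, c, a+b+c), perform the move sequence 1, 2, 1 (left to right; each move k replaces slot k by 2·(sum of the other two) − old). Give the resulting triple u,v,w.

start (-3,-5,-11) = (f(1,0),f(0,1),f(1,1))
replace slot 1: 2·((-5)+(-11)) − (-3) = -29 → (-29,-5,-11)
replace slot 2: 2·((-29)+(-11)) − (-5) = -75 → (-29,-75,-11)
replace slot 1: 2·((-75)+(-11)) − (-29) = -143 → (-143,-75,-11)

-143,-75,-11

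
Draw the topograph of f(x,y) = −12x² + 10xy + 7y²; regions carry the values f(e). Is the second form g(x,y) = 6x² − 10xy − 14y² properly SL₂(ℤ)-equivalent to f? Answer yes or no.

D₁ = 436, D₂ = 436
river cycle of f (length 30): (7, 18, -4), (-4, 14, 15), (15, 16, -3), (-3, 20, 3), (3, 16, -15), (-15, 14, 4), (4, 18, -7), (-7, 10, 12), (12, 14, -5), (-5, 16, 9), … (20 more)
river cycle of g (length 14): (-14, 10, 6), (6, 14, -10), (-10, 6, 10), (10, 14, -6), (-6, 10, 14), (14, 18, -2), (-2, 18, 14), (14, 10, -6), (-6, 14, 10), (10, 6, -10), … (4 more)
cycles differ ⇒ inequivalent

no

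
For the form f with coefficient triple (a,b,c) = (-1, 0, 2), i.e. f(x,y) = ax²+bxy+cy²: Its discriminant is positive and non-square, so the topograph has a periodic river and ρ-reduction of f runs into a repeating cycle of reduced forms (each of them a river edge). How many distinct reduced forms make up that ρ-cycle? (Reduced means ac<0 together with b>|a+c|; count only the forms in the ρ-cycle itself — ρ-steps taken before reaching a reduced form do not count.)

D = 8, ⌊√D⌋ = 2
descent: ρ → (2,0,-1)
descent: ρ → (-1,2,1)  [lands on river]
river: ρ → (1,2,-1)
ρ-cycle length = 2 (tail of 2 descent steps not counted)

2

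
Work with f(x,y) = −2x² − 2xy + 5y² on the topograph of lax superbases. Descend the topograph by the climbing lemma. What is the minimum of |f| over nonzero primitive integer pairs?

descent: ρ → (5,2,-2)
descent: ρ → (-2,6,1)  [lands on river]
river: ρ → (1,6,-2)
closes: descent 2, river 2
min |a| on river = 1

1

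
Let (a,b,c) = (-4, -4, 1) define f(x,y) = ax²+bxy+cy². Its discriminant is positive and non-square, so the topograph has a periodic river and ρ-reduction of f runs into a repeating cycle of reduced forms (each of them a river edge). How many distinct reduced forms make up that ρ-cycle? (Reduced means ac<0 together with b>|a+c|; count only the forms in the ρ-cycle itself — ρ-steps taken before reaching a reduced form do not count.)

D = 32, ⌊√D⌋ = 5
descent: ρ → (1,4,-4)  [lands on river]
river: ρ → (-4,4,1)
ρ-cycle length = 2 (tail of 1 descent step not counted)

2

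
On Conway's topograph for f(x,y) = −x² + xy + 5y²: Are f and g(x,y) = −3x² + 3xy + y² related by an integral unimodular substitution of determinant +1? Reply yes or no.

D₁ = 21, D₂ = 21
river cycle of f (length 2): (-1, 3, 3), (3, 3, -1)
river cycle of g (length 2): (1, 3, -3), (-3, 3, 1)
cycles differ ⇒ inequivalent

no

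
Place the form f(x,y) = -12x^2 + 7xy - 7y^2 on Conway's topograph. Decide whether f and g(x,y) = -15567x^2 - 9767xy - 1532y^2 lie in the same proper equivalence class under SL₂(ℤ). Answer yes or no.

D₁ = -287, D₂ = -287
f is negative-definite; reduce −f:
−f: flip: (12,-7,7)→(7,7,12)
−f: reduced (well bottom): (7,7,12) with a≤c, −a<b≤a
flip sign back: reduced form of f is (-7,-7,-12)
g is negative-definite; reduce −g:
−g: flip: (15567,9767,1532)→(1532,-9767,15567)
−g: translate: b→-575 (≡-9767 mod 3064), so (1532,-9767,15567)→(1532,-575,54)
−g: flip: (1532,-575,54)→(54,575,1532)
−g: translate: b→35 (≡575 mod 108), so (54,575,1532)→(54,35,7)
−g: flip: (54,35,7)→(7,-35,54)
−g: translate: b→7 (≡-35 mod 14), so (7,-35,54)→(7,7,12)
−g: reduced (well bottom): (7,7,12) with a≤c, −a<b≤a
flip sign back: reduced form of g is (-7,-7,-12)
reduced forms (-7, -7, -12) vs (-7, -7, -12) ⇒ equivalent

yes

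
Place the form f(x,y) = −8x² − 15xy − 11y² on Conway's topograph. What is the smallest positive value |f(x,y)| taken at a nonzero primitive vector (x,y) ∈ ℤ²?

translate: b→-1 (≡15 mod 16), so (8,15,11)→(8,-1,4)
flip: (8,-1,4)→(4,1,8)
reduced (well bottom): (4,1,8) with a≤c, −a<b≤a
well minimum |f| = |-4| = 4 (negative-definite)

4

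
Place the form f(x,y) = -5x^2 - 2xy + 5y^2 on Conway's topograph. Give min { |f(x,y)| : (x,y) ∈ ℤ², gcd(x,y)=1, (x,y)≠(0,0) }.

descent: ρ → (5,2,-5)  [lands on river]
river: ρ → (-5,8,2)
river: ρ → (2,8,-5)
river: ρ → (-5,2,5)
river: ρ → (5,8,-2)
river: ρ → (-2,8,5)
closes: descent 1, river 6
min |a| on river = 2

2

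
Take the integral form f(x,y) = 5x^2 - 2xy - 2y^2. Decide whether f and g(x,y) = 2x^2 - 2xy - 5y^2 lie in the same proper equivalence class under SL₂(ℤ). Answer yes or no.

D₁ = 44, D₂ = 44
river cycle of f (length 2): (-2, 6, 1), (1, 6, -2)
river cycle of g (length 2): (2, 6, -1), (-1, 6, 2)
cycles differ ⇒ inequivalent

no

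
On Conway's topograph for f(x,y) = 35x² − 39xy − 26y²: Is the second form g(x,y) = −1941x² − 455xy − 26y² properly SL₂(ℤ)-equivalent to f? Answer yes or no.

D₁ = 5161, D₂ = 5161
river cycle of f (length 122): (-26, 39, 35), (35, 31, -30), (-30, 29, 36), (36, 43, -23), (-23, 49, 30), (30, 71, -1), (-1, 71, 30), (30, 49, -23), (-23, 43, 36), (36, 29, -30), … (112 more)
river cycle of g (length 122): (-26, 39, 35), (35, 31, -30), (-30, 29, 36), (36, 43, -23), (-23, 49, 30), (30, 71, -1), (-1, 71, 30), (30, 49, -23), (-23, 43, 36), (36, 29, -30), … (112 more)
cycles coincide ⇒ equivalent

yes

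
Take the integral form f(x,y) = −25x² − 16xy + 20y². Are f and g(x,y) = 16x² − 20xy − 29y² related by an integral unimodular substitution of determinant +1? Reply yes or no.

D₁ = 2256, D₂ = 2256
river cycle of f (length 8): (20, 16, -25), (-25, 34, 11), (11, 32, -28), (-28, 24, 15), (15, 36, -16), (-16, 28, 23), (23, 18, -21), (-21, 24, 20)
river cycle of g (length 4): (-29, 20, 16), (16, 44, -5), (-5, 46, 7), (7, 38, -29)
cycles differ ⇒ inequivalent

no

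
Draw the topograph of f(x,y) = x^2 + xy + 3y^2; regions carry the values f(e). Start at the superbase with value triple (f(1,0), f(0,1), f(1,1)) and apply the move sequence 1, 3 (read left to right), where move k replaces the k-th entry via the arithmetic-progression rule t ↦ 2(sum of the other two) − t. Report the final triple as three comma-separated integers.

start (1,3,5) = (f(1,0),f(0,1),f(1,1))
replace slot 1: 2·(3+5) − 1 = 15 → (15,3,5)
replace slot 3: 2·(15+3) − 5 = 31 → (15,3,31)

15,3,31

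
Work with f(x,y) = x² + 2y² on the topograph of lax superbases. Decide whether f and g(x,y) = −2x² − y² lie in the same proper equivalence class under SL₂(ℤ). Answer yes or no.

D₁ = -8, D₂ = -8
f: reduced (well bottom): (1,0,2) with a≤c, −a<b≤a
g is negative-definite; reduce −g:
−g: flip: (2,0,1)→(1,0,2)
−g: reduced (well bottom): (1,0,2) with a≤c, −a<b≤a
flip sign back: reduced form of g is (-1,0,-2)
reduced forms (1, 0, 2) vs (-1, 0, -2) ⇒ inequivalent

no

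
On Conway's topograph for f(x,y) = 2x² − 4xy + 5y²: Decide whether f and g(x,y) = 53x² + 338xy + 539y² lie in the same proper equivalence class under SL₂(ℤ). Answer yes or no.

D₁ = -24, D₂ = -24
f: translate: b→0 (≡-4 mod 4), so (2,-4,5)→(2,0,3)
f: reduced (well bottom): (2,0,3) with a≤c, −a<b≤a
g: translate: b→20 (≡338 mod 106), so (53,338,539)→(53,20,2)
g: flip: (53,20,2)→(2,-20,53)
g: translate: b→0 (≡-20 mod 4), so (2,-20,53)→(2,0,3)
g: reduced (well bottom): (2,0,3) with a≤c, −a<b≤a
reduced forms (2, 0, 3) vs (2, 0, 3) ⇒ equivalent

yes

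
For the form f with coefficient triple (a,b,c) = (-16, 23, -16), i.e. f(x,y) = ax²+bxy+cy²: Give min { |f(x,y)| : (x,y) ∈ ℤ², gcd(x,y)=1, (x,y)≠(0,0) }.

translate: b→9 (≡-23 mod 32), so (16,-23,16)→(16,9,9)
flip: (16,9,9)→(9,-9,16)
translate: b→9 (≡-9 mod 18), so (9,-9,16)→(9,9,16)
reduced (well bottom): (9,9,16) with a≤c, −a<b≤a
well minimum |f| = |-9| = 9 (negative-definite)

9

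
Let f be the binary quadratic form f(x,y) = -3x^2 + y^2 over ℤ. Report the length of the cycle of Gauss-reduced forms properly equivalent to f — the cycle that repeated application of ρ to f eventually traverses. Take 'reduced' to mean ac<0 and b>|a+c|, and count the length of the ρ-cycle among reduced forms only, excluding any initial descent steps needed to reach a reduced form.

D = 12, ⌊√D⌋ = 3
descent: ρ → (1,2,-2)  [lands on river]
river: ρ → (-2,2,1)
ρ-cycle length = 2 (tail of 1 descent step not counted)

2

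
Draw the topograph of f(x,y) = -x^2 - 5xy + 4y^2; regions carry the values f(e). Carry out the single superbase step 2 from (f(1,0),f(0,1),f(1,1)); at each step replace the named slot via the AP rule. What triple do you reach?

start (-1,4,-2) = (f(1,0),f(0,1),f(1,1))
replace slot 2: 2·((-1)+(-2)) − 4 = -10 → (-1,-10,-2)

-1,-10,-2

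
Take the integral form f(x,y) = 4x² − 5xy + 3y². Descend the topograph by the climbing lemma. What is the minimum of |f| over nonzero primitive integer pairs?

translate: b→3 (≡-5 mod 8), so (4,-5,3)→(4,3,2)
flip: (4,3,2)→(2,-3,4)
translate: b→1 (≡-3 mod 4), so (2,-3,4)→(2,1,3)
reduced (well bottom): (2,1,3) with a≤c, −a<b≤a
well minimum = a = 2

2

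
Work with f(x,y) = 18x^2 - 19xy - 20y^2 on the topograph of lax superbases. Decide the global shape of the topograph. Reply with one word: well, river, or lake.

D = b²−4ac = (-19)² − 4·18·(-20) = 1801
D > 0 non-square ⇒ indefinite ⇒ periodic river

river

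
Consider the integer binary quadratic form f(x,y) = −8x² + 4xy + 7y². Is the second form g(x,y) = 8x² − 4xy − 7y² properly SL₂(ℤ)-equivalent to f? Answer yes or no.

D₁ = 240, D₂ = 240
river cycle of f (length 6): (7, 10, -5), (-5, 10, 7), (7, 4, -8), (-8, 12, 3), (3, 12, -8), (-8, 4, 7)
river cycle of g (length 6): (-7, 4, 8), (8, 12, -3), (-3, 12, 8), (8, 4, -7), (-7, 10, 5), (5, 10, -7)
cycles differ ⇒ inequivalent

no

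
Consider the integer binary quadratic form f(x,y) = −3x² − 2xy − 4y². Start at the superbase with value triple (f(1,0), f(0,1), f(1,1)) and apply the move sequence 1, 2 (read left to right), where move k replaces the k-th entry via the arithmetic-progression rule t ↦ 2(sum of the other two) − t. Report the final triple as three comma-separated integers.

start (-3,-4,-9) = (f(1,0),f(0,1),f(1,1))
replace slot 1: 2·((-4)+(-9)) − (-3) = -23 → (-23,-4,-9)
replace slot 2: 2·((-23)+(-9)) − (-4) = -60 → (-23,-60,-9)

-23,-60,-9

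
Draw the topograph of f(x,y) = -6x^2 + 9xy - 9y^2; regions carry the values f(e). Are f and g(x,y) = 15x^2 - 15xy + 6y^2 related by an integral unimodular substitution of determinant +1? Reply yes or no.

D₁ = -135, D₂ = -135
f is negative-definite; reduce −f:
−f: translate: b→3 (≡-9 mod 12), so (6,-9,9)→(6,3,6)
−f: reduced (well bottom): (6,3,6) with a≤c, −a<b≤a
flip sign back: reduced form of f is (-6,-3,-6)
g: translate: b→15 (≡-15 mod 30), so (15,-15,6)→(15,15,6)
g: flip: (15,15,6)→(6,-15,15)
g: translate: b→-3 (≡-15 mod 12), so (6,-15,15)→(6,-3,6)
g: flip: (6,-3,6)→(6,3,6)
g: reduced (well bottom): (6,3,6) with a≤c, −a<b≤a
reduced forms (-6, -3, -6) vs (6, 3, 6) ⇒ inequivalent

no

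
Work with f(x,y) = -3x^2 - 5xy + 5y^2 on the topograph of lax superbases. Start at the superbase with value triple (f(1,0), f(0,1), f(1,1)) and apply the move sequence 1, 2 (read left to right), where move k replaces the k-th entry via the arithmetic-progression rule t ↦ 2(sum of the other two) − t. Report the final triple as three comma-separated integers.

start (-3,5,-3) = (f(1,0),f(0,1),f(1,1))
replace slot 1: 2·(5+(-3)) − (-3) = 7 → (7,5,-3)
replace slot 2: 2·(7+(-3)) − 5 = 3 → (7,3,-3)

7,3,-3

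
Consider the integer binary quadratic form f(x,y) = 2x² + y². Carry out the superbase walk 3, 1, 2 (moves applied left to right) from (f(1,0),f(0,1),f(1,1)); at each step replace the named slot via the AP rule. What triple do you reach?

start (2,1,3) = (f(1,0),f(0,1),f(1,1))
replace slot 3: 2·(2+1) − 3 = 3 → (2,1,3)
replace slot 1: 2·(1+3) − 2 = 6 → (6,1,3)
replace slot 2: 2·(6+3) − 1 = 17 → (6,17,3)

6,17,3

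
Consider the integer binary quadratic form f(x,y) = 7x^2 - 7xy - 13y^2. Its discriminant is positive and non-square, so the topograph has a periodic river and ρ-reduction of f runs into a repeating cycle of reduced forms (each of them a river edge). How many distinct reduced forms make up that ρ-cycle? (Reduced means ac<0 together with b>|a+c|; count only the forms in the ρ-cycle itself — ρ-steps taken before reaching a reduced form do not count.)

D = 413, ⌊√D⌋ = 20
descent: ρ → (-13,7,7)  [lands on river]
river: ρ → (7,7,-13)
river: ρ → (-13,19,1)
river: ρ → (1,19,-13)
ρ-cycle length = 4 (tail of 1 descent step not counted)

4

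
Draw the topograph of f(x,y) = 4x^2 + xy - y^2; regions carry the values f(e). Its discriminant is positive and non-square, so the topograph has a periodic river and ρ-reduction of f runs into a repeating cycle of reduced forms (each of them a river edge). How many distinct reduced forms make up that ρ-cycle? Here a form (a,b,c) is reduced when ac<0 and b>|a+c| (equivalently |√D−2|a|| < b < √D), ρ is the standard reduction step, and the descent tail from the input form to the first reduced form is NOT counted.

D = 17, ⌊√D⌋ = 4
descent: ρ → (-1,3,2)  [lands on river]
river: ρ → (2,1,-2)
river: ρ → (-2,3,1)
river: ρ → (1,3,-2)
river: ρ → (-2,1,2)
river: ρ → (2,3,-1)
ρ-cycle length = 6 (tail of 1 descent step not counted)

6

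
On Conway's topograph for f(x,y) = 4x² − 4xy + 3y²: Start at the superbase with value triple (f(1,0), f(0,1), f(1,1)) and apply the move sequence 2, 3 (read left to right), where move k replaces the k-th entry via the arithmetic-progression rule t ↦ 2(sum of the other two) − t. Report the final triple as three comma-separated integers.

start (4,3,3) = (f(1,0),f(0,1),f(1,1))
replace slot 2: 2·(4+3) − 3 = 11 → (4,11,3)
replace slot 3: 2·(4+11) − 3 = 27 → (4,11,27)

4,11,27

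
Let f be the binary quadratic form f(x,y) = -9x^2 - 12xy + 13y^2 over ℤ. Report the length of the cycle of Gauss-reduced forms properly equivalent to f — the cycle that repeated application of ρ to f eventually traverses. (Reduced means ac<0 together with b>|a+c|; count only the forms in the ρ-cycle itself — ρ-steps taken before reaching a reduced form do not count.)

D = 612, ⌊√D⌋ = 24
descent: ρ → (13,12,-9)  [lands on river]
river: ρ → (-9,24,1)
river: ρ → (1,24,-9)
river: ρ → (-9,12,13)
river: ρ → (13,14,-8)
river: ρ → (-8,18,9)
river: ρ → (9,18,-8)
river: ρ → (-8,14,13)
ρ-cycle length = 8 (tail of 1 descent step not counted)

8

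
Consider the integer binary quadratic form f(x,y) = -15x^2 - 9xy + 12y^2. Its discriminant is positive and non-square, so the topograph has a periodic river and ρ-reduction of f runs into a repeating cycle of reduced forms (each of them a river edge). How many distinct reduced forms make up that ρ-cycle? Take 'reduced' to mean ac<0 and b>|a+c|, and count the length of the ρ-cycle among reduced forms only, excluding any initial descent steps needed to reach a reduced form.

D = 801, ⌊√D⌋ = 28
descent: ρ → (12,9,-15)  [lands on river]
river: ρ → (-15,21,6)
river: ρ → (6,27,-3)
river: ρ → (-3,27,6)
river: ρ → (6,21,-15)
river: ρ → (-15,9,12)
river: ρ → (12,15,-12)
river: ρ → (-12,9,15)
river: ρ → (15,21,-6)
river: ρ → (-6,27,3)
river: ρ → (3,27,-6)
river: ρ → (-6,21,15)
river: ρ → (15,9,-12)
river: ρ → (-12,15,12)
ρ-cycle length = 14 (tail of 1 descent step not counted)

14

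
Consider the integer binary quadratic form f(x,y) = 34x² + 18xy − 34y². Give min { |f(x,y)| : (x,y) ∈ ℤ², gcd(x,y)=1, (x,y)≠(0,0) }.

river: ρ → (-34,50,18)
river: ρ → (18,58,-22)
river: ρ → (-22,30,46)
river: ρ → (46,62,-6)
river: ρ → (-6,70,2)
river: ρ → (2,70,-6)
river: ρ → (-6,62,46)
river: ρ → (46,30,-22)
river: ρ → (-22,58,18)
river: ρ → (18,50,-34)
river: ρ → (-34,18,34)
river: ρ → (34,50,-18)
river: ρ → (-18,58,22)
river: ρ → (22,30,-46)
river: ρ → (-46,62,6)
river: ρ → (6,70,-2)
river: ρ → (-2,70,6)
river: ρ → (6,62,-46)
river: ρ → (-46,30,22)
river: ρ → (22,58,-18)
river: ρ → (-18,50,34)
river: ρ → (34,18,-34)
closes: descent 0, river 22
min |a| on river = 2

2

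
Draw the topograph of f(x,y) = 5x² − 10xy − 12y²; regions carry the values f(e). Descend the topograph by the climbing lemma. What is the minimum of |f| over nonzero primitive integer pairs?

descent: ρ → (-12,10,5)  [lands on river]
river: ρ → (5,10,-12)
river: ρ → (-12,14,3)
river: ρ → (3,16,-7)
river: ρ → (-7,12,7)
river: ρ → (7,16,-3)
river: ρ → (-3,14,12)
river: ρ → (12,10,-5)
river: ρ → (-5,10,12)
river: ρ → (12,14,-3)
river: ρ → (-3,16,7)
river: ρ → (7,12,-7)
river: ρ → (-7,16,3)
river: ρ → (3,14,-12)
closes: descent 1, river 14
min |a| on river = 3

3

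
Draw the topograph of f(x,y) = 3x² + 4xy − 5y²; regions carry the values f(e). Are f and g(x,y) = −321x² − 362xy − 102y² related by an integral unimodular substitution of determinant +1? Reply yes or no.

D₁ = 76, D₂ = 76
river cycle of f (length 6): (-5, 6, 2), (2, 6, -5), (-5, 4, 3), (3, 8, -1), (-1, 8, 3), (3, 4, -5)
river cycle of g (length 6): (-5, 6, 2), (2, 6, -5), (-5, 4, 3), (3, 8, -1), (-1, 8, 3), (3, 4, -5)
cycles coincide ⇒ equivalent

yes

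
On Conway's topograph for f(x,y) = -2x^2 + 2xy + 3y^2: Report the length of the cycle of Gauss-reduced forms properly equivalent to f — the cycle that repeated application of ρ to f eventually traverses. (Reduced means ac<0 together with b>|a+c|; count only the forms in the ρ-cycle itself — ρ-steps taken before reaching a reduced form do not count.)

D = 28, ⌊√D⌋ = 5
river: ρ → (3,4,-1)
river: ρ → (-1,4,3)
river: ρ → (3,2,-2)
river: ρ → (-2,2,3)
ρ-cycle length = 4 (tail of 0 descent steps not counted)

4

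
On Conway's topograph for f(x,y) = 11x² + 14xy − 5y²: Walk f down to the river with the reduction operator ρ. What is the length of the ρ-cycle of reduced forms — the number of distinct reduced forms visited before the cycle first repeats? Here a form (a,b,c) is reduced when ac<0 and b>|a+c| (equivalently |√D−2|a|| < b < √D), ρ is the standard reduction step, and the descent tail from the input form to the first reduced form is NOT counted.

D = 416, ⌊√D⌋ = 20
river: ρ → (-5,16,8)
river: ρ → (8,16,-5)
river: ρ → (-5,14,11)
river: ρ → (11,8,-8)
river: ρ → (-8,8,11)
river: ρ → (11,14,-5)
ρ-cycle length = 6 (tail of 0 descent steps not counted)

6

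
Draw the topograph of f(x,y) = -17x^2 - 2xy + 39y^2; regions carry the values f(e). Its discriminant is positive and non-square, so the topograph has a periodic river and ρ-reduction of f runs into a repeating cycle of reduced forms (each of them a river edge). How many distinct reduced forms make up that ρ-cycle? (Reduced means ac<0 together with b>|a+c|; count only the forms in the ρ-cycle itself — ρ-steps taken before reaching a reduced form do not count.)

D = 2656, ⌊√D⌋ = 51
descent: ρ → (39,2,-17)
descent: ρ → (-17,32,24)  [lands on river]
river: ρ → (24,16,-25)
river: ρ → (-25,34,15)
river: ρ → (15,26,-33)
river: ρ → (-33,40,8)
river: ρ → (8,40,-33)
river: ρ → (-33,26,15)
river: ρ → (15,34,-25)
river: ρ → (-25,16,24)
river: ρ → (24,32,-17)
river: ρ → (-17,36,20)
river: ρ → (20,44,-9)
river: ρ → (-9,46,15)
river: ρ → (15,44,-12)
river: ρ → (-12,28,39)
river: ρ → (39,50,-1)
river: ρ → (-1,50,39)
river: ρ → (39,28,-12)
river: ρ → (-12,44,15)
river: ρ → (15,46,-9)
river: ρ → (-9,44,20)
river: ρ → (20,36,-17)
ρ-cycle length = 22 (tail of 2 descent steps not counted)

22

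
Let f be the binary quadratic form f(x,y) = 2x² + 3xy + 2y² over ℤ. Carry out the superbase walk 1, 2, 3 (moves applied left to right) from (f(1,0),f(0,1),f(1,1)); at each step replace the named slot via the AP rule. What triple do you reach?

start (2,2,7) = (f(1,0),f(0,1),f(1,1))
replace slot 1: 2·(2+7) − 2 = 16 → (16,2,7)
replace slot 2: 2·(16+7) − 2 = 44 → (16,44,7)
replace slot 3: 2·(16+44) − 7 = 113 → (16,44,113)

16,44,113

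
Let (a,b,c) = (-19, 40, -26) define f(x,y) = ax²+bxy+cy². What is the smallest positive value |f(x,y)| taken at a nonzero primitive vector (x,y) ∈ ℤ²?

translate: b→-2 (≡-40 mod 38), so (19,-40,26)→(19,-2,5)
flip: (19,-2,5)→(5,2,19)
reduced (well bottom): (5,2,19) with a≤c, −a<b≤a
well minimum |f| = |-5| = 5 (negative-definite)

5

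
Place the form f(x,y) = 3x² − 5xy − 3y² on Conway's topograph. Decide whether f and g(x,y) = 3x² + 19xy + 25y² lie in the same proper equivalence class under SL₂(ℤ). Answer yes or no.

D₁ = 61, D₂ = 61
river cycle of f (length 6): (-3, 5, 3), (3, 7, -1), (-1, 7, 3), (3, 5, -3), (-3, 7, 1), (1, 7, -3)
river cycle of g (length 6): (3, 7, -1), (-1, 7, 3), (3, 5, -3), (-3, 7, 1), (1, 7, -3), (-3, 5, 3)
cycles coincide ⇒ equivalent

yes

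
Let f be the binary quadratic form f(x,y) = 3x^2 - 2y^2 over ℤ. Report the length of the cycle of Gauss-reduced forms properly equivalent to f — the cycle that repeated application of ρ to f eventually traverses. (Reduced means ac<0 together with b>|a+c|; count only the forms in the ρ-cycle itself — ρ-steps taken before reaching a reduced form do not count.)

D = 24, ⌊√D⌋ = 4
descent: ρ → (-2,4,1)  [lands on river]
river: ρ → (1,4,-2)
ρ-cycle length = 2 (tail of 1 descent step not counted)

2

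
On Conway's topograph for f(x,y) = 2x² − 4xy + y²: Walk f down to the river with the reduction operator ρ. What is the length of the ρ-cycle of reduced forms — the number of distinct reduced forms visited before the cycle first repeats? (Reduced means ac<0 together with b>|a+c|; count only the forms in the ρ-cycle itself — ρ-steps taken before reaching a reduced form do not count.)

D = 8, ⌊√D⌋ = 2
descent: ρ → (1,2,-1)  [lands on river]
river: ρ → (-1,2,1)
ρ-cycle length = 2 (tail of 1 descent step not counted)

2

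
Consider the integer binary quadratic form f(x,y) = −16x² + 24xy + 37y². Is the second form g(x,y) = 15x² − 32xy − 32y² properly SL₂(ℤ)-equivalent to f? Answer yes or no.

D₁ = 2944, D₂ = 2944
river cycle of f (length 10): (37, 50, -3), (-3, 52, 20), (20, 28, -27), (-27, 26, 21), (21, 16, -32), (-32, 48, 5), (5, 52, -12), (-12, 44, 21), (21, 40, -16), (-16, 24, 37)
river cycle of g (length 8): (-32, 32, 15), (15, 28, -36), (-36, 44, 7), (7, 54, -1), (-1, 54, 7), (7, 44, -36), (-36, 28, 15), (15, 32, -32)
cycles differ ⇒ inequivalent

no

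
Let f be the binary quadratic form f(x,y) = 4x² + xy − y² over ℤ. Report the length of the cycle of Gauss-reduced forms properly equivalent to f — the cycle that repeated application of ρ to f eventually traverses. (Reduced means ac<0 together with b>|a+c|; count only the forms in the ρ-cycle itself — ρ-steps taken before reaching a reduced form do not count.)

D = 17, ⌊√D⌋ = 4
descent: ρ → (-1,3,2)  [lands on river]
river: ρ → (2,1,-2)
river: ρ → (-2,3,1)
river: ρ → (1,3,-2)
river: ρ → (-2,1,2)
river: ρ → (2,3,-1)
ρ-cycle length = 6 (tail of 1 descent step not counted)

6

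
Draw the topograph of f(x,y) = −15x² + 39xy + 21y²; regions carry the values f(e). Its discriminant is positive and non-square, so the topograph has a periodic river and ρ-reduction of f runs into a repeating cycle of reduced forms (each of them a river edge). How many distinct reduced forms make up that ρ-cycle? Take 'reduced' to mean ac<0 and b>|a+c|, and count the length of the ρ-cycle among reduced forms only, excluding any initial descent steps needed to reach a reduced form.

D = 2781, ⌊√D⌋ = 52
river: ρ → (21,45,-9)
river: ρ → (-9,45,21)
river: ρ → (21,39,-15)
river: ρ → (-15,51,3)
river: ρ → (3,51,-15)
river: ρ → (-15,39,21)
ρ-cycle length = 6 (tail of 0 descent steps not counted)

6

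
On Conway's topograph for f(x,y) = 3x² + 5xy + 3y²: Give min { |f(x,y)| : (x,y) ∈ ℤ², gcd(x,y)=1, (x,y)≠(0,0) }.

translate: b→-1 (≡5 mod 6), so (3,5,3)→(3,-1,1)
flip: (3,-1,1)→(1,1,3)
reduced (well bottom): (1,1,3) with a≤c, −a<b≤a
well minimum = a = 1

1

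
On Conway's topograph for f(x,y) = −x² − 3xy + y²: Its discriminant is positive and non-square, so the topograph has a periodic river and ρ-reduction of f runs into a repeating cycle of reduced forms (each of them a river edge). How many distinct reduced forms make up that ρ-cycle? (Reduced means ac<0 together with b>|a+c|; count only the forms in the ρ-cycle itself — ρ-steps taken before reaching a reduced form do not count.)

D = 13, ⌊√D⌋ = 3
descent: ρ → (1,3,-1)  [lands on river]
river: ρ → (-1,3,1)
ρ-cycle length = 2 (tail of 1 descent step not counted)

2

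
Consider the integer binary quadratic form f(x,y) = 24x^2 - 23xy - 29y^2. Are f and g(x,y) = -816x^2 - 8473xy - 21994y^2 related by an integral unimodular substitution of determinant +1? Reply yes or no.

D₁ = 3313, D₂ = 3313
river cycle of f (length 130): (-29, 23, 24), (24, 25, -28), (-28, 31, 21), (21, 53, -6), (-6, 55, 12), (12, 41, -34), (-34, 27, 19), (19, 49, -12), (-12, 47, 23), (23, 45, -14), … (120 more)
river cycle of g (length 130): (-29, 23, 24), (24, 25, -28), (-28, 31, 21), (21, 53, -6), (-6, 55, 12), (12, 41, -34), (-34, 27, 19), (19, 49, -12), (-12, 47, 23), (23, 45, -14), … (120 more)
cycles coincide ⇒ equivalent

yes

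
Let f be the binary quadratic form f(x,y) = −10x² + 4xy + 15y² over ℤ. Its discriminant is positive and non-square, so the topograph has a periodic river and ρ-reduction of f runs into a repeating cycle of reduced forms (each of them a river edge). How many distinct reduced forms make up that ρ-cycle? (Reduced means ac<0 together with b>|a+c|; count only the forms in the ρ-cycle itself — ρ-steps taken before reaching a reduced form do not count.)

D = 616, ⌊√D⌋ = 24
descent: ρ → (15,-4,-10)
descent: ρ → (-10,24,1)  [lands on river]
river: ρ → (1,24,-10)
river: ρ → (-10,16,9)
river: ρ → (9,20,-6)
river: ρ → (-6,16,15)
river: ρ → (15,14,-7)
river: ρ → (-7,14,15)
river: ρ → (15,16,-6)
river: ρ → (-6,20,9)
river: ρ → (9,16,-10)
ρ-cycle length = 10 (tail of 2 descent steps not counted)

10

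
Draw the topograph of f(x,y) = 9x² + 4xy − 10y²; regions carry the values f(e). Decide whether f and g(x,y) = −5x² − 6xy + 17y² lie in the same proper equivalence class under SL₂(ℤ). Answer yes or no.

D₁ = 376, D₂ = 376
river cycle of f (length 16): (-10, 16, 3), (3, 14, -15), (-15, 16, 2), (2, 16, -15), (-15, 14, 3), (3, 16, -10), (-10, 4, 9), (9, 14, -5), (-5, 16, 6), (6, 8, -13), … (6 more)
river cycle of g (length 16): (-5, 14, 9), (9, 4, -10), (-10, 16, 3), (3, 14, -15), (-15, 16, 2), (2, 16, -15), (-15, 14, 3), (3, 16, -10), (-10, 4, 9), (9, 14, -5), … (6 more)
cycles coincide ⇒ equivalent

yes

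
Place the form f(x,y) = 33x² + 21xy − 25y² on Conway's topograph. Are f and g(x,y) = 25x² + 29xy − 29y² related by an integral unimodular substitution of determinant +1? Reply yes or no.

D₁ = 3741, D₂ = 3741
river cycle of f (length 10): (-25, 29, 29), (29, 29, -25), (-25, 21, 33), (33, 45, -13), (-13, 59, 5), (5, 61, -1), (-1, 61, 5), (5, 59, -13), (-13, 45, 33), (33, 21, -25)
river cycle of g (length 10): (-29, 29, 25), (25, 21, -33), (-33, 45, 13), (13, 59, -5), (-5, 61, 1), (1, 61, -5), (-5, 59, 13), (13, 45, -33), (-33, 21, 25), (25, 29, -29)
cycles differ ⇒ inequivalent

no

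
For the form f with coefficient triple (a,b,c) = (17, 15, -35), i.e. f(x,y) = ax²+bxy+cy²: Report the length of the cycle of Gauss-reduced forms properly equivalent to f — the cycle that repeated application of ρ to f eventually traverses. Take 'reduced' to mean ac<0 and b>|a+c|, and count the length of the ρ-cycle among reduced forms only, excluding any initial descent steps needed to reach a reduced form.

D = 2605, ⌊√D⌋ = 51
descent: ρ → (-35,-15,17)
descent: ρ → (17,49,-3)  [lands on river]
river: ρ → (-3,47,33)
river: ρ → (33,19,-17)
river: ρ → (-17,49,3)
river: ρ → (3,47,-33)
river: ρ → (-33,19,17)
ρ-cycle length = 6 (tail of 2 descent steps not counted)

6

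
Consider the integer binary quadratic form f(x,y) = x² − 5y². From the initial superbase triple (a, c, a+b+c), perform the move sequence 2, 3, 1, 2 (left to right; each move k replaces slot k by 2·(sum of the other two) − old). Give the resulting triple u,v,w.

start (1,-5,-4) = (f(1,0),f(0,1),f(1,1))
replace slot 2: 2·(1+(-4)) − (-5) = -1 → (1,-1,-4)
replace slot 3: 2·(1+(-1)) − (-4) = 4 → (1,-1,4)
replace slot 1: 2·((-1)+4) − 1 = 5 → (5,-1,4)
replace slot 2: 2·(5+4) − (-1) = 19 → (5,19,4)

5,19,4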